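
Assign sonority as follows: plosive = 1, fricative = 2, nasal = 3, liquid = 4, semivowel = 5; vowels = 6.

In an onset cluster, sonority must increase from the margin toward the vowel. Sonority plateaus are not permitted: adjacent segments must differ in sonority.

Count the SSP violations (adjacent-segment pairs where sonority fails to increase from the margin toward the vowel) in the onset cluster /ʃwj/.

1

/ʃ/: fricative = 2.
/w/: semivowel = 5.
/j/: semivowel = 5.
/ʃ/→/w/: 2→5 (rises) — ok.
/w/→/j/: 5→5 (plateau) — violation.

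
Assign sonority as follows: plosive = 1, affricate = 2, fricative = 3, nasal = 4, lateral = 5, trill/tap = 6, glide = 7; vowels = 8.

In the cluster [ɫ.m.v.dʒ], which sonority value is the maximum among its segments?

/ɫ/ is a lateral (sonority 5).
/m/ is a nasal (sonority 4).
/v/ is a fricative (sonority 3).
/dʒ/ is an affricate (sonority 2).
The maximum is 5.

5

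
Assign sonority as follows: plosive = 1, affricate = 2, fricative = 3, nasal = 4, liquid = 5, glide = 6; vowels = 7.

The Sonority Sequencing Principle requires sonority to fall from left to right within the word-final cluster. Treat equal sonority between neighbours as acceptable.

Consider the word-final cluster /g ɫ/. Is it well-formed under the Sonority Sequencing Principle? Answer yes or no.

/g/: plosive = 1.
/ɫ/: liquid = 5.
The profile is 1-5. Between /g/ (1) and /ɫ/ (5) sonority does not fall, so the cluster violates the SSP.

no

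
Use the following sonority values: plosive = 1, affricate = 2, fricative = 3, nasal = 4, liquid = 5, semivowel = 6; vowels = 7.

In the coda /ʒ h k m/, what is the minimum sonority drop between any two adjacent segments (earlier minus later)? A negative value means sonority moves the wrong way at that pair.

-3

/ʒ/ is a fricative (sonority 3).
/h/ is a fricative (sonority 3).
/k/ is a plosive (sonority 1).
/m/ is a nasal (sonority 4).
/ʒ/→/h/: change +0.
/h/→/k/: change +2.
/k/→/m/: change -3.
Minimum = -3.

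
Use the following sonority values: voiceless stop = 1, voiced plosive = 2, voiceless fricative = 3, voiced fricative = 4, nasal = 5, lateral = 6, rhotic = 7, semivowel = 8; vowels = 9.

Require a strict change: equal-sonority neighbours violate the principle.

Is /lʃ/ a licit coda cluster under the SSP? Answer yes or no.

yes

/l/: lateral = 6.
/ʃ/: voiceless fricative = 3.
The profile 6-3 strictly falls, so the coda cluster satisfies the SSP.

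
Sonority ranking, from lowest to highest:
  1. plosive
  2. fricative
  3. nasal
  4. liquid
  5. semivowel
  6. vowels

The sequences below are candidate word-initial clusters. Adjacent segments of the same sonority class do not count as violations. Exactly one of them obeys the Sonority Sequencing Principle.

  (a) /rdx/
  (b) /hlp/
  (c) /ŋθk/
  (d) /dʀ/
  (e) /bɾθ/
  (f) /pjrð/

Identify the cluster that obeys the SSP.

d

(a) /rdx/: profile 4-1-2 — violates.
(b) /hlp/: profile 2-4-1 — violates.
(c) /ŋθk/: profile 3-2-1 — violates.
(d) /dʀ/: profile 1-4 — obeys.
(e) /bɾθ/: profile 1-4-2 — violates.
(f) /pjrð/: profile 1-5-4-2 — violates.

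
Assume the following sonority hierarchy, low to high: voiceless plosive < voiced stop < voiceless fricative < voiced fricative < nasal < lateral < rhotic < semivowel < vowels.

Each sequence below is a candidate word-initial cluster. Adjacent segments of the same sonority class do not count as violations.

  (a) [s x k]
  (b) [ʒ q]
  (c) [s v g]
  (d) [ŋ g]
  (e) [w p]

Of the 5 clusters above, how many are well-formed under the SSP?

0

(a) 3-3-1 → violates
(b) 4-1 → violates
(c) 3-4-2 → violates
(d) 5-2 → violates
(e) 8-1 → violates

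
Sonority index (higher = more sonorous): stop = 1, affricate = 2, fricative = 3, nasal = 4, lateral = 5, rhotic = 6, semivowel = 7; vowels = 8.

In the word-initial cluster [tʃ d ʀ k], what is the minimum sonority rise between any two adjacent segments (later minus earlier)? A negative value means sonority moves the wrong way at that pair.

/tʃ/: affricate = 2.
/d/: stop = 1.
/ʀ/: rhotic = 6.
/k/: stop = 1.
/tʃ/→/d/: change -1.
/d/→/ʀ/: change +5.
/ʀ/→/k/: change -5.
Minimum = -5.

-5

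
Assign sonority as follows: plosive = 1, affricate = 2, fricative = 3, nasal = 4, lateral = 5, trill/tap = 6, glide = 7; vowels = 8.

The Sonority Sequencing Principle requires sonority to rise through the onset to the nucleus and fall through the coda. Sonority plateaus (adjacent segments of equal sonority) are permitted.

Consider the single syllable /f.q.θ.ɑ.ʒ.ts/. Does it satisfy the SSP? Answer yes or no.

no

Onset: /f/ is a fricative (sonority 3), /q/ is a plosive (sonority 1), /θ/ is a fricative (sonority 3); then the nucleus /ɑ/ (sonority 8).
Onset profile 3-1-3-8 — does not rise throughout.
Coda: /ʒ/ is a fricative (sonority 3), /ts/ is an affricate (sonority 2).
Coda profile 8-3-2 — falls from the nucleus.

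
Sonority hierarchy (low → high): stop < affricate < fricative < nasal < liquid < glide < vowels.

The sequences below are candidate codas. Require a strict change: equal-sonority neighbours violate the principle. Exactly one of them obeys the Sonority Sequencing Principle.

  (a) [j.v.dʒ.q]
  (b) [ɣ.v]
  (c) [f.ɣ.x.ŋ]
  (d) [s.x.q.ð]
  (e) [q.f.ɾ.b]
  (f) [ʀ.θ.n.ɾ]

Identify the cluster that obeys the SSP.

a

(a) sonority 6-3-2-1: well-formed.
(b) sonority 3-3: ill-formed.
(c) sonority 3-3-3-4: ill-formed.
(d) sonority 3-3-1-3: ill-formed.
(e) sonority 1-3-5-1: ill-formed.
(f) sonority 5-3-4-5: ill-formed.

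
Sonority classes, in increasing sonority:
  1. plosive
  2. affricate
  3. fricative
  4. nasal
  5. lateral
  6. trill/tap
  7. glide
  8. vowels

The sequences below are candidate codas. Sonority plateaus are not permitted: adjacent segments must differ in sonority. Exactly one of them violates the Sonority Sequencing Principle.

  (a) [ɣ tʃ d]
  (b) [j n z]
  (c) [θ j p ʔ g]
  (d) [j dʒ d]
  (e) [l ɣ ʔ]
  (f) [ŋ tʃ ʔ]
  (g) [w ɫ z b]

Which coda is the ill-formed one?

c

(a) 3-2-1 → obeys
(b) 7-4-3 → obeys
(c) 3-7-1-1-1 → violates
(d) 7-2-1 → obeys
(e) 5-3-1 → obeys
(f) 4-2-1 → obeys
(g) 7-5-3-1 → obeys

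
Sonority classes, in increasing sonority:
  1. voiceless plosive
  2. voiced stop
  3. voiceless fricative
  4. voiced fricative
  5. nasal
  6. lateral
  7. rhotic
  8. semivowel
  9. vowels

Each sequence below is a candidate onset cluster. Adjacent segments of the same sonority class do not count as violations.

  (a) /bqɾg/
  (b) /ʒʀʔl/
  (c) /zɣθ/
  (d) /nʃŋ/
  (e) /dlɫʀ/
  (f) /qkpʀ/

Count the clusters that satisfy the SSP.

(a) sonority 2-1-7-2: ill-formed.
(b) sonority 4-7-1-6: ill-formed.
(c) sonority 4-4-3: ill-formed.
(d) sonority 5-3-5: ill-formed.
(e) sonority 2-6-6-7: well-formed.
(f) sonority 1-1-1-7: well-formed.

2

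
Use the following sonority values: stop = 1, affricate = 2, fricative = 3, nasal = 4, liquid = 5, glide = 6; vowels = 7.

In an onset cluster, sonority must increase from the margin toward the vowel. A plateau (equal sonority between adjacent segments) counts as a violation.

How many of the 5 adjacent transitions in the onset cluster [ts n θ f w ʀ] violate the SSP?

/ts/ — affricate, sonority 2.
/n/ — nasal, sonority 4.
/θ/ — fricative, sonority 3.
/f/ — fricative, sonority 3.
/w/ — glide, sonority 6.
/ʀ/ — liquid, sonority 5.
/ts/→/n/: 2→4 (rises) — ok.
/n/→/θ/: 4→3 (does not rise) — violation.
/θ/→/f/: 3→3 (plateau) — violation.
/f/→/w/: 3→6 (rises) — ok.
/w/→/ʀ/: 6→5 (does not rise) — violation.

3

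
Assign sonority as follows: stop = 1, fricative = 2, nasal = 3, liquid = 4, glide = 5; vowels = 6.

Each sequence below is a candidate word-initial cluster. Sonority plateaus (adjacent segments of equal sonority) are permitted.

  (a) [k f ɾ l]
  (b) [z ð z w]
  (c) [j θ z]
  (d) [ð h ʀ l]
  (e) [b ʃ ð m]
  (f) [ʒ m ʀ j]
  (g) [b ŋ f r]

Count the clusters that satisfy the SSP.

(a) sonority 1-2-4-4: well-formed.
(b) sonority 2-2-2-5: well-formed.
(c) sonority 5-2-2: ill-formed.
(d) sonority 2-2-4-4: well-formed.
(e) sonority 1-2-2-3: well-formed.
(f) sonority 2-3-4-5: well-formed.
(g) sonority 1-3-2-4: ill-formed.

5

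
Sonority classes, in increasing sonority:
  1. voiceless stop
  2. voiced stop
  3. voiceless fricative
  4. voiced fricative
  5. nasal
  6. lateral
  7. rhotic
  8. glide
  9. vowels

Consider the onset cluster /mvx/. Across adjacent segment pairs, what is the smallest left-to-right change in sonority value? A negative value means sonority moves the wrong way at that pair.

/m/ — nasal, sonority 5.
/v/ — voiced fricative, sonority 4.
/x/ — voiceless fricative, sonority 3.
/m/→/v/: change -1.
/v/→/x/: change -1.
Minimum = -1.

-1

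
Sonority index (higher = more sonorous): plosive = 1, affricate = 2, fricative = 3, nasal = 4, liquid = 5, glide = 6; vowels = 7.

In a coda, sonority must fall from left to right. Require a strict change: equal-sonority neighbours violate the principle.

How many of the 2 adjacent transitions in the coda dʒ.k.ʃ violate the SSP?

/dʒ/ is an affricate (sonority 2).
/k/ is a plosive (sonority 1).
/ʃ/ is a fricative (sonority 3).
/dʒ/→/k/: 2→1 (falls) — ok.
/k/→/ʃ/: 1→3 (does not fall) — violation.

1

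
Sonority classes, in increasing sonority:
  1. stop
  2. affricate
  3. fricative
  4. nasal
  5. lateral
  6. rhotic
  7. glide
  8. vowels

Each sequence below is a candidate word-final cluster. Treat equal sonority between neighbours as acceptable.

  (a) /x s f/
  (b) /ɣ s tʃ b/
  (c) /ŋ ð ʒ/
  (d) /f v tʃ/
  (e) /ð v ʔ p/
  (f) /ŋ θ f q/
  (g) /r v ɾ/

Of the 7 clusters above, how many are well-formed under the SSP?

(a) /x s f/: profile 3-3-3 — obeys.
(b) /ɣ s tʃ b/: profile 3-3-2-1 — obeys.
(c) /ŋ ð ʒ/: profile 4-3-3 — obeys.
(d) /f v tʃ/: profile 3-3-2 — obeys.
(e) /ð v ʔ p/: profile 3-3-1-1 — obeys.
(f) /ŋ θ f q/: profile 4-3-3-1 — obeys.
(g) /r v ɾ/: profile 6-3-6 — violates.

6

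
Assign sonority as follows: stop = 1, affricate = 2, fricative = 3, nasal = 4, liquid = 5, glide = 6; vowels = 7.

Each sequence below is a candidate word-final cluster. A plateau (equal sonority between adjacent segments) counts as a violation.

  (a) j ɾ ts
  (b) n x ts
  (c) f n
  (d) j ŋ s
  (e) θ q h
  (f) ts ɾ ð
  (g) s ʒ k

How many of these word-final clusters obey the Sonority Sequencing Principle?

(a) 6-5-2 → obeys
(b) 4-3-2 → obeys
(c) 3-4 → violates
(d) 6-4-3 → obeys
(e) 3-1-3 → violates
(f) 2-5-3 → violates
(g) 3-3-1 → violates

3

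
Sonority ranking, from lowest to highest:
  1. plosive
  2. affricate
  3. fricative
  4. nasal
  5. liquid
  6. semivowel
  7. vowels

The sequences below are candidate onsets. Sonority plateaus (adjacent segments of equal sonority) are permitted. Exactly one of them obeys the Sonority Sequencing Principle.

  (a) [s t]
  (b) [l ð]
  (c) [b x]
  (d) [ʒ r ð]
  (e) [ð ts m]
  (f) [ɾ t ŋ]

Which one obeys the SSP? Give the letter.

c

(a) [s t]: profile 3-1 — violates.
(b) [l ð]: profile 5-3 — violates.
(c) [b x]: profile 1-3 — obeys.
(d) [ʒ r ð]: profile 3-5-3 — violates.
(e) [ð ts m]: profile 3-2-4 — violates.
(f) [ɾ t ŋ]: profile 5-1-4 — violates.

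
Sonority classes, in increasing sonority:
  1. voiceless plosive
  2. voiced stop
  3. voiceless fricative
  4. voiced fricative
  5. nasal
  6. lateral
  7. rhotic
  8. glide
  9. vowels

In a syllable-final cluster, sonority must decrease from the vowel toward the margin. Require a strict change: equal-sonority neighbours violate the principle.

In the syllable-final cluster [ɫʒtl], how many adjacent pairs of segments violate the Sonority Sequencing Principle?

/ɫ/: lateral = 6.
/ʒ/: voiced fricative = 4.
/t/: voiceless plosive = 1.
/l/: lateral = 6.
/ɫ/→/ʒ/: 6→4 (falls) — ok.
/ʒ/→/t/: 4→1 (falls) — ok.
/t/→/l/: 1→6 (does not fall) — violation.

1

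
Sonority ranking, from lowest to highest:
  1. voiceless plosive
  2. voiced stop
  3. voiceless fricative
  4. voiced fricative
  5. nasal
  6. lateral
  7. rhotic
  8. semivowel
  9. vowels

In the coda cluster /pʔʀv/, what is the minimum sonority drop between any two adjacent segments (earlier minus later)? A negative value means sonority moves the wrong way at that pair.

-6

/p/: voiceless plosive = 1.
/ʔ/: voiceless plosive = 1.
/ʀ/: rhotic = 7.
/v/: voiced fricative = 4.
/p/→/ʔ/: change +0.
/ʔ/→/ʀ/: change -6.
/ʀ/→/v/: change +3.
Minimum = -6.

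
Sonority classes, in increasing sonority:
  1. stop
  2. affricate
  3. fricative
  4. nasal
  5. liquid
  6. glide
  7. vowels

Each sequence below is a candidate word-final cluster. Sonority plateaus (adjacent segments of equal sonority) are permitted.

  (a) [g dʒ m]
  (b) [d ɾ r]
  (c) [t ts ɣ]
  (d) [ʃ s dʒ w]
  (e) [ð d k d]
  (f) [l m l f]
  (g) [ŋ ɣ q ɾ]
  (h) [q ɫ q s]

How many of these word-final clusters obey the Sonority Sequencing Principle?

1

(a) sonority 1-2-4: ill-formed.
(b) sonority 1-5-5: ill-formed.
(c) sonority 1-2-3: ill-formed.
(d) sonority 3-3-2-6: ill-formed.
(e) sonority 3-1-1-1: well-formed.
(f) sonority 5-4-5-3: ill-formed.
(g) sonority 4-3-1-5: ill-formed.
(h) sonority 1-5-1-3: ill-formed.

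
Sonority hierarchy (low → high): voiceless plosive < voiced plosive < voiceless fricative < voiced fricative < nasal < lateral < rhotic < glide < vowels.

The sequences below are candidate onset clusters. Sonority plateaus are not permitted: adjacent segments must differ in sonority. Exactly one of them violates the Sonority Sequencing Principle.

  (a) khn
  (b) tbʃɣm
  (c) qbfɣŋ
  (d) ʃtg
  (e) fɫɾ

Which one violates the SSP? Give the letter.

d

(a) sonority 1-3-5: well-formed.
(b) sonority 1-2-3-4-5: well-formed.
(c) sonority 1-2-3-4-5: well-formed.
(d) sonority 3-1-2: ill-formed.
(e) sonority 3-6-7: well-formed.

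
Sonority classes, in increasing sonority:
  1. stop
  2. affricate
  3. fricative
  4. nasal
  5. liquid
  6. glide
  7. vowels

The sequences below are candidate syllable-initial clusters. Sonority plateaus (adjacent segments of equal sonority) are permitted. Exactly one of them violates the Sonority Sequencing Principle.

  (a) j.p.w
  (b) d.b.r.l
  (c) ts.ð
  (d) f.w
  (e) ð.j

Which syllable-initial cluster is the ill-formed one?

(a) sonority 6-1-6: ill-formed.
(b) sonority 1-1-5-5: well-formed.
(c) sonority 2-3: well-formed.
(d) sonority 3-6: well-formed.
(e) sonority 3-6: well-formed.

a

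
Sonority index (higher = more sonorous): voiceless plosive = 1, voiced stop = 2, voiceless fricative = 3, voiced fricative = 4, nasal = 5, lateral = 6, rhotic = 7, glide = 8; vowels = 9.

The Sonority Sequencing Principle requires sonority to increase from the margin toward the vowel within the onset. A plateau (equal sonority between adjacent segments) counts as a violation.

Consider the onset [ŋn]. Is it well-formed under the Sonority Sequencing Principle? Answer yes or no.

/ŋ/ — nasal, sonority 5.
/n/ — nasal, sonority 5.
The profile is 5-5. Between /ŋ/ (5) and /n/ (5) sonority does not rise, so the cluster violates the SSP.

no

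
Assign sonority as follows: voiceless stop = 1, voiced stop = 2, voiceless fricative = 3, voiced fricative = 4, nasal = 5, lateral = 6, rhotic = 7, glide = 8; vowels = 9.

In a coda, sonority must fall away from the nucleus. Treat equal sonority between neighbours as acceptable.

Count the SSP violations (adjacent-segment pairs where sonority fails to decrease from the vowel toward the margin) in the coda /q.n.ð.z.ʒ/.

/q/ is a voiceless stop (sonority 1).
/n/ is a nasal (sonority 5).
/ð/ is a voiced fricative (sonority 4).
/z/ is a voiced fricative (sonority 4).
/ʒ/ is a voiced fricative (sonority 4).
/q/→/n/: 1→5 (does not fall) — violation.
/n/→/ð/: 5→4 (falls) — ok.
/ð/→/z/: 4→4 (plateau, allowed) — ok.
/z/→/ʒ/: 4→4 (plateau, allowed) — ok.

1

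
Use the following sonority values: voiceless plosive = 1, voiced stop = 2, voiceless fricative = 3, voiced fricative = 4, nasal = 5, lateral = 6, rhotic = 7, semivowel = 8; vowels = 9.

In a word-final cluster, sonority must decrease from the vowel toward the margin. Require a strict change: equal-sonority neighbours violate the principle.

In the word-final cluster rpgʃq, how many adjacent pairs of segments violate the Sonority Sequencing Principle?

2

/r/ — rhotic, sonority 7.
/p/ — voiceless plosive, sonority 1.
/g/ — voiced stop, sonority 2.
/ʃ/ — voiceless fricative, sonority 3.
/q/ — voiceless plosive, sonority 1.
/r/→/p/: 7→1 (falls) — ok.
/p/→/g/: 1→2 (does not fall) — violation.
/g/→/ʃ/: 2→3 (does not fall) — violation.
/ʃ/→/q/: 3→1 (falls) — ok.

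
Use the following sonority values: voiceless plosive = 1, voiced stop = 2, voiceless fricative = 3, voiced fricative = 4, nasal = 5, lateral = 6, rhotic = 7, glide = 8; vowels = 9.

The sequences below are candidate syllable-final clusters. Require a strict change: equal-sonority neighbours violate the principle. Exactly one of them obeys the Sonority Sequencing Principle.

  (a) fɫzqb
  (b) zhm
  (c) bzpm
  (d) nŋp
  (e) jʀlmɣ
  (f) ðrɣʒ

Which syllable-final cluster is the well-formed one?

e

(a) sonority 3-6-4-1-2: ill-formed.
(b) sonority 4-3-5: ill-formed.
(c) sonority 2-4-1-5: ill-formed.
(d) sonority 5-5-1: ill-formed.
(e) sonority 8-7-6-5-4: well-formed.
(f) sonority 4-7-4-4: ill-formed.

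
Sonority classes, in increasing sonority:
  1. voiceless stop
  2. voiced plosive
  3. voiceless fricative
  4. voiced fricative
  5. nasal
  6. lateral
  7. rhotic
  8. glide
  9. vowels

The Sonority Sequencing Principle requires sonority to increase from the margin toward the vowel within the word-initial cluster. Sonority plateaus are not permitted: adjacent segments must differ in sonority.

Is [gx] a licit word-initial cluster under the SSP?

/g/ is a voiced plosive (sonority 2).
/x/ is a voiceless fricative (sonority 3).
The profile 2-3 strictly rises, so the word-initial cluster satisfies the SSP.

yes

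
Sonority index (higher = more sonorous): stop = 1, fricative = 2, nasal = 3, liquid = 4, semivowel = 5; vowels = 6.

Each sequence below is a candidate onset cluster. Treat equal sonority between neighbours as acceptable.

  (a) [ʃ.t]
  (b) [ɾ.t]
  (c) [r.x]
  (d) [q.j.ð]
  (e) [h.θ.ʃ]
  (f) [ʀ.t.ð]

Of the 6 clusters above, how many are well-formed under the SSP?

1

(a) 2-1 → violates
(b) 4-1 → violates
(c) 4-2 → violates
(d) 1-5-2 → violates
(e) 2-2-2 → obeys
(f) 4-1-2 → violates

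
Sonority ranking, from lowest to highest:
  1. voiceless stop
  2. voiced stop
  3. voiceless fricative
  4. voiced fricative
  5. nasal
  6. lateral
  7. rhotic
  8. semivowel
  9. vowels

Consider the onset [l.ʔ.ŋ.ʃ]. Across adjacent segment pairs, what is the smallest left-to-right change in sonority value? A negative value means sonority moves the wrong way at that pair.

/l/: lateral = 6.
/ʔ/: voiceless stop = 1.
/ŋ/: nasal = 5.
/ʃ/: voiceless fricative = 3.
/l/→/ʔ/: change -5.
/ʔ/→/ŋ/: change +4.
/ŋ/→/ʃ/: change -2.
Minimum = -5.

-5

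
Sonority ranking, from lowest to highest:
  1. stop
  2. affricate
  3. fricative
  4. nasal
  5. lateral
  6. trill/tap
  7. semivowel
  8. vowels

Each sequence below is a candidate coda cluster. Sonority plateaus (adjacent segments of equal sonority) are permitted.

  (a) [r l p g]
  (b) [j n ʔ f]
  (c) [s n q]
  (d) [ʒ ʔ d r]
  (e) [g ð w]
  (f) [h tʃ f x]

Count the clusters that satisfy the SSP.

(a) 6-5-1-1 → obeys
(b) 7-4-1-3 → violates
(c) 3-4-1 → violates
(d) 3-1-1-6 → violates
(e) 1-3-7 → violates
(f) 3-2-3-3 → violates

1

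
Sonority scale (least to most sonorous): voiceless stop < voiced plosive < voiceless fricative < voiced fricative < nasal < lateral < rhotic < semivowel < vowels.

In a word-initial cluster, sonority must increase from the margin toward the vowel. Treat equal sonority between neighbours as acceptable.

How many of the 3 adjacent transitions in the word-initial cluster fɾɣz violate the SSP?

/f/ — voiceless fricative, sonority 3.
/ɾ/ — rhotic, sonority 7.
/ɣ/ — voiced fricative, sonority 4.
/z/ — voiced fricative, sonority 4.
/f/→/ɾ/: 3→7 (rises) — ok.
/ɾ/→/ɣ/: 7→4 (does not rise) — violation.
/ɣ/→/z/: 4→4 (plateau, allowed) — ok.

1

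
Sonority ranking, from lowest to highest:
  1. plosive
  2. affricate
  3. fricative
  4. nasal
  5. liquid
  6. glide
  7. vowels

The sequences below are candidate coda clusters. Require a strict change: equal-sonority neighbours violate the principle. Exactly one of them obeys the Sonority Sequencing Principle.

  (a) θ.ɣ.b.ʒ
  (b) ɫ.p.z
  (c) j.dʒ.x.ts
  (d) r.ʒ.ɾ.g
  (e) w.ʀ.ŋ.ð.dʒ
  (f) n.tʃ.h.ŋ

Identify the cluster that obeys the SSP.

(a) sonority 3-3-1-3: ill-formed.
(b) sonority 5-1-3: ill-formed.
(c) sonority 6-2-3-2: ill-formed.
(d) sonority 5-3-5-1: ill-formed.
(e) sonority 6-5-4-3-2: well-formed.
(f) sonority 4-2-3-4: ill-formed.

e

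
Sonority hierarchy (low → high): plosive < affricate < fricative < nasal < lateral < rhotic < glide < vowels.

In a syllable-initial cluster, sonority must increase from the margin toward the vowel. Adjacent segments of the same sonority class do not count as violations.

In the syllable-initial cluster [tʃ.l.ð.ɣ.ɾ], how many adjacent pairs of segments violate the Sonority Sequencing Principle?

/tʃ/: affricate = 2.
/l/: lateral = 5.
/ð/: fricative = 3.
/ɣ/: fricative = 3.
/ɾ/: rhotic = 6.
/tʃ/→/l/: 2→5 (rises) — ok.
/l/→/ð/: 5→3 (does not rise) — violation.
/ð/→/ɣ/: 3→3 (plateau, allowed) — ok.
/ɣ/→/ɾ/: 3→6 (rises) — ok.

1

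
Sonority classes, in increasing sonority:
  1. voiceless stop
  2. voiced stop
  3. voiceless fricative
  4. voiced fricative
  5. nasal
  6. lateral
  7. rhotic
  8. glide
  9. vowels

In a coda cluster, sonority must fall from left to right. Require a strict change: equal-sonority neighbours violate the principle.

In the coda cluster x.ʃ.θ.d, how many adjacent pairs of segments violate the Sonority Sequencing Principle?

/x/ is a voiceless fricative (sonority 3).
/ʃ/ is a voiceless fricative (sonority 3).
/θ/ is a voiceless fricative (sonority 3).
/d/ is a voiced stop (sonority 2).
/x/→/ʃ/: 3→3 (plateau) — violation.
/ʃ/→/θ/: 3→3 (plateau) — violation.
/θ/→/d/: 3→2 (falls) — ok.

2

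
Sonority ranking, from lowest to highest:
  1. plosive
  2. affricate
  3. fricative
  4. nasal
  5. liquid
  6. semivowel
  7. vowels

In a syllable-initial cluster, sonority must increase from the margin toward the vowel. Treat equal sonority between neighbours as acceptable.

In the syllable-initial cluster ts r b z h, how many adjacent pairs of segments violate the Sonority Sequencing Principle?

1

/ts/ is an affricate (sonority 2).
/r/ is a liquid (sonority 5).
/b/ is a plosive (sonority 1).
/z/ is a fricative (sonority 3).
/h/ is a fricative (sonority 3).
/ts/→/r/: 2→5 (rises) — ok.
/r/→/b/: 5→1 (does not rise) — violation.
/b/→/z/: 1→3 (rises) — ok.
/z/→/h/: 3→3 (plateau, allowed) — ok.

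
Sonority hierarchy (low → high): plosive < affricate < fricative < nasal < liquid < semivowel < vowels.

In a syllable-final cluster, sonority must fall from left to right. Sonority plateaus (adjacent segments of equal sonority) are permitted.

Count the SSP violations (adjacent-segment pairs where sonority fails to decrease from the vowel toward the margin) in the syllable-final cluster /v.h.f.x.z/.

/v/ is a fricative (sonority 3).
/h/ is a fricative (sonority 3).
/f/ is a fricative (sonority 3).
/x/ is a fricative (sonority 3).
/z/ is a fricative (sonority 3).
/v/→/h/: 3→3 (plateau, allowed) — ok.
/h/→/f/: 3→3 (plateau, allowed) — ok.
/f/→/x/: 3→3 (plateau, allowed) — ok.
/x/→/z/: 3→3 (plateau, allowed) — ok.

0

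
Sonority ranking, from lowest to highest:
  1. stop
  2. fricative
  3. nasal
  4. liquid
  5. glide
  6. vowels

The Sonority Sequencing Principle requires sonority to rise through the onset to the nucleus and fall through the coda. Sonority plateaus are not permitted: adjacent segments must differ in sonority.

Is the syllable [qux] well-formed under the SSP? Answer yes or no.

Onset: /q/ is a stop (sonority 1); then the nucleus /u/ (sonority 6).
Onset profile 1-6 — rises to the nucleus.
Coda: /x/ is a fricative (sonority 2).
Coda profile 6-2 — falls from the nucleus.

yes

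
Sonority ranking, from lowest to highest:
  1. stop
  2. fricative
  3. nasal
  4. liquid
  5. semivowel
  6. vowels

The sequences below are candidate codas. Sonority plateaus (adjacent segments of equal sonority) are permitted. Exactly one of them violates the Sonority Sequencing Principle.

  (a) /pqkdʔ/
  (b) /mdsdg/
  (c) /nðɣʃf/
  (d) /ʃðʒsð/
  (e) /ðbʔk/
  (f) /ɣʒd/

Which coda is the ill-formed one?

(a) 1-1-1-1-1 → obeys
(b) 3-1-2-1-1 → violates
(c) 3-2-2-2-2 → obeys
(d) 2-2-2-2-2 → obeys
(e) 2-1-1-1 → obeys
(f) 2-2-1 → obeys

b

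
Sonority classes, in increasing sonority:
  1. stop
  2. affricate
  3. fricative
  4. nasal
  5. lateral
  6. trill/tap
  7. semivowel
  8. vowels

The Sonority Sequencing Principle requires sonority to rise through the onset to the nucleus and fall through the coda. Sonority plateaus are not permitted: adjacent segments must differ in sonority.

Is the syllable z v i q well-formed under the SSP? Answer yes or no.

no

Onset: /z/ is a fricative (sonority 3), /v/ is a fricative (sonority 3); then the nucleus /i/ (sonority 8).
Onset profile 3-3-8 — does not strictly rise throughout.
Coda: /q/ is a stop (sonority 1).
Coda profile 8-1 — falls from the nucleus.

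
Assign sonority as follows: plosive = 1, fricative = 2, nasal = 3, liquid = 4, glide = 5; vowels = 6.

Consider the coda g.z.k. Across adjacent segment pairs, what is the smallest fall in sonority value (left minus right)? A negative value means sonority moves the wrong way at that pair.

/g/ is a plosive (sonority 1).
/z/ is a fricative (sonority 2).
/k/ is a plosive (sonority 1).
/g/→/z/: change -1.
/z/→/k/: change +1.
Minimum = -1.

-1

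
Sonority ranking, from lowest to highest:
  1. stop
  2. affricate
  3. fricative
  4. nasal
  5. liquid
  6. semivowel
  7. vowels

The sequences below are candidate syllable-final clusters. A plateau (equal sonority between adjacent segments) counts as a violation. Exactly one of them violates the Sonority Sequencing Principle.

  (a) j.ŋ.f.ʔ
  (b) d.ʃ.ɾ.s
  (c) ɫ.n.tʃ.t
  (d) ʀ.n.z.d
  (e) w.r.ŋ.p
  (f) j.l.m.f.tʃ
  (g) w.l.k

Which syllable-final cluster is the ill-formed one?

(a) j.ŋ.f.ʔ: profile 6-4-3-1 — obeys.
(b) d.ʃ.ɾ.s: profile 1-3-5-3 — violates.
(c) ɫ.n.tʃ.t: profile 5-4-2-1 — obeys.
(d) ʀ.n.z.d: profile 5-4-3-1 — obeys.
(e) w.r.ŋ.p: profile 6-5-4-1 — obeys.
(f) j.l.m.f.tʃ: profile 6-5-4-3-2 — obeys.
(g) w.l.k: profile 6-5-1 — obeys.

b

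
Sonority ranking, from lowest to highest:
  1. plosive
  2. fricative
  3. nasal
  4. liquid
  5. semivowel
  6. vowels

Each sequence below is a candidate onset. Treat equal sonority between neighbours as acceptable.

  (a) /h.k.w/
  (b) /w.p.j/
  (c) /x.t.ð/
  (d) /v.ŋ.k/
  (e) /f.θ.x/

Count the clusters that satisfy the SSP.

(a) 2-1-5 → violates
(b) 5-1-5 → violates
(c) 2-1-2 → violates
(d) 2-3-1 → violates
(e) 2-2-2 → obeys

1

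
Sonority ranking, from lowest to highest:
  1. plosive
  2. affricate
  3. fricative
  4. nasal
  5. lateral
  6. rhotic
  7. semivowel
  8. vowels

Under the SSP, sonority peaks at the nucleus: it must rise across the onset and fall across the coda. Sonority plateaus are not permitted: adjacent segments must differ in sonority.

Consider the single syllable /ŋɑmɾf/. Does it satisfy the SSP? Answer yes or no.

Onset: /ŋ/ is a nasal (sonority 4); then the nucleus /ɑ/ (sonority 8).
Onset profile 4-8 — rises to the nucleus.
Coda: /m/ is a nasal (sonority 4), /ɾ/ is a rhotic (sonority 6), /f/ is a fricative (sonority 3).
Coda profile 8-4-6-3 — does not strictly fall throughout.

no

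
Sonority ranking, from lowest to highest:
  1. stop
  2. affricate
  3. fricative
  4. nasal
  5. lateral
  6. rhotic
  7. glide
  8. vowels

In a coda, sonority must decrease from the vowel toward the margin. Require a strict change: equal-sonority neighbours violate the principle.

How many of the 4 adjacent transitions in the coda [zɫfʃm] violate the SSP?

/z/ is a fricative (sonority 3).
/ɫ/ is a lateral (sonority 5).
/f/ is a fricative (sonority 3).
/ʃ/ is a fricative (sonority 3).
/m/ is a nasal (sonority 4).
/z/→/ɫ/: 3→5 (does not fall) — violation.
/ɫ/→/f/: 5→3 (falls) — ok.
/f/→/ʃ/: 3→3 (plateau) — violation.
/ʃ/→/m/: 3→4 (does not fall) — violation.

3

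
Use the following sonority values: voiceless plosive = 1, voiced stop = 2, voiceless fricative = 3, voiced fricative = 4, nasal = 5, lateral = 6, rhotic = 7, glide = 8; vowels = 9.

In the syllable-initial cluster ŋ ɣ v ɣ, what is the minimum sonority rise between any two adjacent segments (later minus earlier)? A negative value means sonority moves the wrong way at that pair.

-1

/ŋ/ is a nasal (sonority 5).
/ɣ/ is a voiced fricative (sonority 4).
/v/ is a voiced fricative (sonority 4).
/ɣ/ is a voiced fricative (sonority 4).
/ŋ/→/ɣ/: change -1.
/ɣ/→/v/: change +0.
/v/→/ɣ/: change +0.
Minimum = -1.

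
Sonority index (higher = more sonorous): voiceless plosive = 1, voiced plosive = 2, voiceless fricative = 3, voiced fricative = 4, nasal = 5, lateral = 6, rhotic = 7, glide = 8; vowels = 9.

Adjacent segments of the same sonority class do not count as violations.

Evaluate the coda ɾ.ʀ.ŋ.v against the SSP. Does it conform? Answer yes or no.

yes

/ɾ/ — rhotic, sonority 7.
/ʀ/ — rhotic, sonority 7.
/ŋ/ — nasal, sonority 5.
/v/ — voiced fricative, sonority 4.
The profile 7-7-5-4 is non-increasing (plateaus allowed), so the coda satisfies the SSP.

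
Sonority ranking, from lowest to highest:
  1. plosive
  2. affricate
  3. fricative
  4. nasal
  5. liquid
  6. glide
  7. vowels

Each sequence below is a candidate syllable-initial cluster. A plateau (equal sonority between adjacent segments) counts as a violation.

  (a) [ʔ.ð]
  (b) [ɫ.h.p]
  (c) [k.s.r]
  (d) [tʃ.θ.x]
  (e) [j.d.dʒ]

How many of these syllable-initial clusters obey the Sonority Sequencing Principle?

2

(a) 1-3 → obeys
(b) 5-3-1 → violates
(c) 1-3-5 → obeys
(d) 2-3-3 → violates
(e) 6-1-2 → violates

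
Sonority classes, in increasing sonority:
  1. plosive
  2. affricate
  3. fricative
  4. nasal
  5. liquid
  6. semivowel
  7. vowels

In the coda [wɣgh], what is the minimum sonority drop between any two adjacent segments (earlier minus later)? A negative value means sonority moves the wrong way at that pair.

/w/ — semivowel, sonority 6.
/ɣ/ — fricative, sonority 3.
/g/ — plosive, sonority 1.
/h/ — fricative, sonority 3.
/w/→/ɣ/: change +3.
/ɣ/→/g/: change +2.
/g/→/h/: change -2.
Minimum = -2.

-2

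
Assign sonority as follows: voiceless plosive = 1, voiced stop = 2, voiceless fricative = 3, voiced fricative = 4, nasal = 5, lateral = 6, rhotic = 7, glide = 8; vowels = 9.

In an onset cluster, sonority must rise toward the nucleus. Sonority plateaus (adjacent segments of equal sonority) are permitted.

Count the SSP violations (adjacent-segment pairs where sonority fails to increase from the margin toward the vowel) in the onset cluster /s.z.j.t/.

/s/ is a voiceless fricative (sonority 3).
/z/ is a voiced fricative (sonority 4).
/j/ is a glide (sonority 8).
/t/ is a voiceless plosive (sonority 1).
/s/→/z/: 3→4 (rises) — ok.
/z/→/j/: 4→8 (rises) — ok.
/j/→/t/: 8→1 (does not rise) — violation.

1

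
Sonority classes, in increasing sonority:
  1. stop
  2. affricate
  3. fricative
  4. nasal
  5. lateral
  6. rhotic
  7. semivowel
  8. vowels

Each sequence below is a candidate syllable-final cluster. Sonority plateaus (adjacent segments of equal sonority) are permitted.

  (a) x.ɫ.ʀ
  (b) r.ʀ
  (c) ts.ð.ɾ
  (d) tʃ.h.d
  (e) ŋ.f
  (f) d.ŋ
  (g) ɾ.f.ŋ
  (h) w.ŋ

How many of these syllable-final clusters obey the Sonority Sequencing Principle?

(a) x.ɫ.ʀ: profile 3-5-6 — violates.
(b) r.ʀ: profile 6-6 — obeys.
(c) ts.ð.ɾ: profile 2-3-6 — violates.
(d) tʃ.h.d: profile 2-3-1 — violates.
(e) ŋ.f: profile 4-3 — obeys.
(f) d.ŋ: profile 1-4 — violates.
(g) ɾ.f.ŋ: profile 6-3-4 — violates.
(h) w.ŋ: profile 7-4 — obeys.

3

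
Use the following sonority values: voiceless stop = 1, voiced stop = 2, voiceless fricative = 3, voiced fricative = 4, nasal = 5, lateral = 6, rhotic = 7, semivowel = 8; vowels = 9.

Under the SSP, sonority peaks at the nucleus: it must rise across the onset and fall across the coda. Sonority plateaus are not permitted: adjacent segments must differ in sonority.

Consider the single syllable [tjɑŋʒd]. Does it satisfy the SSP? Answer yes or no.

yes

Onset: /t/ is a voiceless stop (sonority 1), /j/ is a semivowel (sonority 8); then the nucleus /ɑ/ (sonority 9).
Onset profile 1-8-9 — rises to the nucleus.
Coda: /ŋ/ is a nasal (sonority 5), /ʒ/ is a voiced fricative (sonority 4), /d/ is a voiced stop (sonority 2).
Coda profile 9-5-4-2 — falls from the nucleus.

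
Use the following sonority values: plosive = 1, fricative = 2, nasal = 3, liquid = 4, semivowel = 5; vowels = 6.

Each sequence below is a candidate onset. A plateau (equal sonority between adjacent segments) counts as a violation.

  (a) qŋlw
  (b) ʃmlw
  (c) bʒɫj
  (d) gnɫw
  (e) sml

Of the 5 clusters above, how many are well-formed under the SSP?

5

(a) sonority 1-3-4-5: well-formed.
(b) sonority 2-3-4-5: well-formed.
(c) sonority 1-2-4-5: well-formed.
(d) sonority 1-3-4-5: well-formed.
(e) sonority 2-3-4: well-formed.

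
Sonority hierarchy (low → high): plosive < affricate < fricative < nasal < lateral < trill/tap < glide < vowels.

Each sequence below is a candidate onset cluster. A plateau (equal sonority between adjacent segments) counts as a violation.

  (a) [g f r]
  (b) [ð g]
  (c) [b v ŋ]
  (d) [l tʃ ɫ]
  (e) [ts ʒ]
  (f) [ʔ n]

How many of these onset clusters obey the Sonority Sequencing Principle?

4

(a) [g f r]: profile 1-3-6 — obeys.
(b) [ð g]: profile 3-1 — violates.
(c) [b v ŋ]: profile 1-3-4 — obeys.
(d) [l tʃ ɫ]: profile 5-2-5 — violates.
(e) [ts ʒ]: profile 2-3 — obeys.
(f) [ʔ n]: profile 1-4 — obeys.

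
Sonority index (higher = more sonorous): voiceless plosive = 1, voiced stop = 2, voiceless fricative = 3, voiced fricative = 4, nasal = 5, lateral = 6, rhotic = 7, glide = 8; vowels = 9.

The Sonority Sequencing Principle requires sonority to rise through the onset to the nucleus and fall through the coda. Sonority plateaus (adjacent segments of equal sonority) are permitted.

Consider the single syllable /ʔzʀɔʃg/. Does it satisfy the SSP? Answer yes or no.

yes

Onset: /ʔ/ is a voiceless plosive (sonority 1), /z/ is a voiced fricative (sonority 4), /ʀ/ is a rhotic (sonority 7); then the nucleus /ɔ/ (sonority 9).
Onset profile 1-4-7-9 — rises to the nucleus.
Coda: /ʃ/ is a voiceless fricative (sonority 3), /g/ is a voiced stop (sonority 2).
Coda profile 9-3-2 — falls from the nucleus.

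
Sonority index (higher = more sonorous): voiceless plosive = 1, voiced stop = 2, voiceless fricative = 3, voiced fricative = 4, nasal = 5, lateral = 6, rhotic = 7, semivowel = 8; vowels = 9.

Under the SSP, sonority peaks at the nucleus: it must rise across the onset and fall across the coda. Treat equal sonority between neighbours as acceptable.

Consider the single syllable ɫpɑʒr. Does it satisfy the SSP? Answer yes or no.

Onset: /ɫ/ is a lateral (sonority 6), /p/ is a voiceless plosive (sonority 1); then the nucleus /ɑ/ (sonority 9).
Onset profile 6-1-9 — does not rise throughout.
Coda: /ʒ/ is a voiced fricative (sonority 4), /r/ is a rhotic (sonority 7).
Coda profile 9-4-7 — does not fall throughout.

no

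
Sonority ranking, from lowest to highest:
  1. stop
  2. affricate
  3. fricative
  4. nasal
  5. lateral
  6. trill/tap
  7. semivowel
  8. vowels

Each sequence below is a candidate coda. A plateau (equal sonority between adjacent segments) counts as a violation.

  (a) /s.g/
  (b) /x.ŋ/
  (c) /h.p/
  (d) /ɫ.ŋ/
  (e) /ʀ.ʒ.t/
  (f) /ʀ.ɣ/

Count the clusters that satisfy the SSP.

5

(a) 3-1 → obeys
(b) 3-4 → violates
(c) 3-1 → obeys
(d) 5-4 → obeys
(e) 6-3-1 → obeys
(f) 6-3 → obeys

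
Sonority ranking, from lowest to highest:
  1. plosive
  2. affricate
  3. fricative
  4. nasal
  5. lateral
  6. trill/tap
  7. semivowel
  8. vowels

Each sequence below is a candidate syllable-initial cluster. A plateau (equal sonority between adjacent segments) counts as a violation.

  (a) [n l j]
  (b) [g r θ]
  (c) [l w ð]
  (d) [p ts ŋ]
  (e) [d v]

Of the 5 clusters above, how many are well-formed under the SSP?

(a) sonority 4-5-7: well-formed.
(b) sonority 1-6-3: ill-formed.
(c) sonority 5-7-3: ill-formed.
(d) sonority 1-2-4: well-formed.
(e) sonority 1-3: well-formed.

3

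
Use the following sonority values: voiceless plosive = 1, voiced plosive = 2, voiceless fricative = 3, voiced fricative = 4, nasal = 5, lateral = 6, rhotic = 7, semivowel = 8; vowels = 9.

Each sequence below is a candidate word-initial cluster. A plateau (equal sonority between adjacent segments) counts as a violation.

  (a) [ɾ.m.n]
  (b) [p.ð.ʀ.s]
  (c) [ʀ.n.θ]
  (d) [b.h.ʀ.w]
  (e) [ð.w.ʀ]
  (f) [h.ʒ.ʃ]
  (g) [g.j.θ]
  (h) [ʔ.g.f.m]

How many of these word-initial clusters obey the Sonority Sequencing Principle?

(a) sonority 7-5-5: ill-formed.
(b) sonority 1-4-7-3: ill-formed.
(c) sonority 7-5-3: ill-formed.
(d) sonority 2-3-7-8: well-formed.
(e) sonority 4-8-7: ill-formed.
(f) sonority 3-4-3: ill-formed.
(g) sonority 2-8-3: ill-formed.
(h) sonority 1-2-3-5: well-formed.

2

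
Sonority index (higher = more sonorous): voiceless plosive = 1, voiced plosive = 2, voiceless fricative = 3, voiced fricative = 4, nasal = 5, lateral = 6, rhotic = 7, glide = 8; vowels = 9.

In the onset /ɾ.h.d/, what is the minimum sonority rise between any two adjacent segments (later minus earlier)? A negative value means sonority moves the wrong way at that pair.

/ɾ/ is a rhotic (sonority 7).
/h/ is a voiceless fricative (sonority 3).
/d/ is a voiced plosive (sonority 2).
/ɾ/→/h/: change -4.
/h/→/d/: change -1.
Minimum = -4.

-4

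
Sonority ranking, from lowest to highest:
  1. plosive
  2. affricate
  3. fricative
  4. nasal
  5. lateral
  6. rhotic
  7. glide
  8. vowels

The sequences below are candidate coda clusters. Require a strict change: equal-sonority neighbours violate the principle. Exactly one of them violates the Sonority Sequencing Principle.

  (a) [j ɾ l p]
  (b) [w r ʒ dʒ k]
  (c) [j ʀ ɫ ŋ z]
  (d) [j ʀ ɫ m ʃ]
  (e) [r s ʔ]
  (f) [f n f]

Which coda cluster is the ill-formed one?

f

(a) 7-6-5-1 → obeys
(b) 7-6-3-2-1 → obeys
(c) 7-6-5-4-3 → obeys
(d) 7-6-5-4-3 → obeys
(e) 6-3-1 → obeys
(f) 3-4-3 → violates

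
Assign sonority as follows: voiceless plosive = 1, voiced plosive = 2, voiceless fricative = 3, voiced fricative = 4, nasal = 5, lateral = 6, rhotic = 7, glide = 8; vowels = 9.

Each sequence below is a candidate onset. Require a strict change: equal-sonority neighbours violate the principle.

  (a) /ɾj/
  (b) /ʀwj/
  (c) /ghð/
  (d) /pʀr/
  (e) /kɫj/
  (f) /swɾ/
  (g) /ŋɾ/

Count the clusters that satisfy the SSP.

(a) sonority 7-8: well-formed.
(b) sonority 7-8-8: ill-formed.
(c) sonority 2-3-4: well-formed.
(d) sonority 1-7-7: ill-formed.
(e) sonority 1-6-8: well-formed.
(f) sonority 3-8-7: ill-formed.
(g) sonority 5-7: well-formed.

4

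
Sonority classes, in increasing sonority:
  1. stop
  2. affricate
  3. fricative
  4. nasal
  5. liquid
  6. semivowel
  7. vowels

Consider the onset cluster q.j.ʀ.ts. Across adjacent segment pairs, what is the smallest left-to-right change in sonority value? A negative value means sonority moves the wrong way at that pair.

-3

/q/: stop = 1.
/j/: semivowel = 6.
/ʀ/: liquid = 5.
/ts/: affricate = 2.
/q/→/j/: change +5.
/j/→/ʀ/: change -1.
/ʀ/→/ts/: change -3.
Minimum = -3.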